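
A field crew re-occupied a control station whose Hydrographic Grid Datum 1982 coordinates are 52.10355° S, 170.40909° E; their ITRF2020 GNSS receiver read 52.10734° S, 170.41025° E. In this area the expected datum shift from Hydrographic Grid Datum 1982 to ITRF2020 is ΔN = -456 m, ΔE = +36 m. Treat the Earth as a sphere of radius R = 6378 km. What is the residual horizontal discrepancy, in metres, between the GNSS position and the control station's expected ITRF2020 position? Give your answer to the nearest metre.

55 m

Observed coordinate differences: Δφ = -0.00379°, Δλ = +0.00116°.
Converting to metres (1° lat = 111317 m, cos φ = 0.614236): observed ΔN = -421.9 m, observed ΔE = 79.3 m.
Subtracting the expected shift leaves a residual of -421.9 − (-456) = 34.1 m north and 79.3 − (36) = 43.3 m east.
Residual distance = √(34.1² + 43.3²) = 55.1 m.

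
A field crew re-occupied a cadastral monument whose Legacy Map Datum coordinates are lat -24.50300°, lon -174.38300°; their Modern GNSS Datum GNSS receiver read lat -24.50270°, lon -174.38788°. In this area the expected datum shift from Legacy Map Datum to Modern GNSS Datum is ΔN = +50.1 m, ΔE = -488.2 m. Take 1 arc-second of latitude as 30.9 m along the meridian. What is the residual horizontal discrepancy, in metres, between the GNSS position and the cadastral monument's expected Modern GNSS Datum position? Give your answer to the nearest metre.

Observed coordinate differences: Δφ = +0.00030°, Δλ = -0.00488°.
Converting to metres (1° lat = 111240 m, cos φ = 0.909940): observed ΔN = 33.4 m, observed ΔE = -494.0 m.
Subtracting the expected shift leaves a residual of 33.4 − (50.1) = -16.7 m north and -494.0 − (-488.2) = -5.8 m east.
Residual distance = √((-16.7)² + (-5.8)²) = 17.7 m.

18 m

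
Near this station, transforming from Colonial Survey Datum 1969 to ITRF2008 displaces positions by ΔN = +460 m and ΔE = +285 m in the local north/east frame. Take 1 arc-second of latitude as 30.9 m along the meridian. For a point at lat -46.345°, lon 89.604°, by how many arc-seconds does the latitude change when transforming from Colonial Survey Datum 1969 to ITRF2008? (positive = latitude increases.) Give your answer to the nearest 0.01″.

1″ of latitude = 30.90 m, so Δφ = 460.0 / 30.90 = 14.887″.

Δφ = 14.89″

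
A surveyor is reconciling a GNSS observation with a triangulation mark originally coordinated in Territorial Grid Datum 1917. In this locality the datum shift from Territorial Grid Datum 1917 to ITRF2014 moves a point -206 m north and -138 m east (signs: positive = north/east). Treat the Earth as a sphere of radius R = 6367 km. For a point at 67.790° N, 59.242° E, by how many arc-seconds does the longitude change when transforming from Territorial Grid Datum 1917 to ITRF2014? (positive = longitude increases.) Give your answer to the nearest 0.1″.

Δλ = -11.8″

At latitude 67.790°, cos φ = 0.378002.
One radian of longitude at latitude φ spans R cos φ, so Δλ = ΔE / (R cos φ) = -138.0 / (6367000 × 0.378002) = -5.7339e-05 rad = -11.827″.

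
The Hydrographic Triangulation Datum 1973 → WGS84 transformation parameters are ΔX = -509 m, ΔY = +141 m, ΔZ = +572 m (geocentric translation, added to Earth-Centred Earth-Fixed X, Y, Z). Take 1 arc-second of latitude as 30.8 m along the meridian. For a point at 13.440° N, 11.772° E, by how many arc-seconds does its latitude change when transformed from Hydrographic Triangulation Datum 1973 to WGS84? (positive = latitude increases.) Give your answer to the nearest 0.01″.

sin φ = 0.232427, cos φ = 0.972614, sin λ = 0.204018, cos λ = 0.978967.
North component: ΔN = −sin φ cos λ·ΔX − sin φ sin λ·ΔY + cos φ·ΔZ = −(0.232427)(0.978967)(-509) − (0.232427)(0.204018)(141) + (0.972614)(572) = 665.47 m.
1° of latitude spans 3600 × 30.80 = 110880 m, so Δφ = 665.47 / 110880 × 3600 = 21.606″.

Δφ = 21.61″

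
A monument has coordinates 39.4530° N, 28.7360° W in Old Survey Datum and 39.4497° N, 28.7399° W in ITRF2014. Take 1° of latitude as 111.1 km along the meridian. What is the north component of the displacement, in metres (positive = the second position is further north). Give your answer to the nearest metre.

Δφ = 39.4497° − 39.4530° = -0.0033°; Δλ = -28.7399° − -28.7360° = -0.0039°.
ΔN = Δφ × 111100 = -366.6 m; ΔE = Δλ × 111100 × cos(39.4530°) = -0.0039 × 111100 × 0.772146 = -334.6 m.

ΔN = -367 m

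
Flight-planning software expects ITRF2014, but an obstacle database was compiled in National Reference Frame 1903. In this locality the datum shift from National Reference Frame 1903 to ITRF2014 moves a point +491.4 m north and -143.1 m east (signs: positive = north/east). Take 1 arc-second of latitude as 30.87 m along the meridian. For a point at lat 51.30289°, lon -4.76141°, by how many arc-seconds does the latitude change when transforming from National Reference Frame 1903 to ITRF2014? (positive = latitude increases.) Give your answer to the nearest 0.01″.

1″ of latitude = 30.87 m, so Δφ = 491.4 / 30.87 = 15.918″.

Δφ = 15.92″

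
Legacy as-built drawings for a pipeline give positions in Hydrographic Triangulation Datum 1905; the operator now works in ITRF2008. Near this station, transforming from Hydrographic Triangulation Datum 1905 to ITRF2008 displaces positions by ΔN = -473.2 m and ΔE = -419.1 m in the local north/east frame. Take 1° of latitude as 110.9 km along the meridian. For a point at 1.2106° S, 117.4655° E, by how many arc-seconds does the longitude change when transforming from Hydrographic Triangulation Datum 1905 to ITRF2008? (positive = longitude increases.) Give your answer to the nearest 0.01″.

Δλ = -13.61″

At latitude -1.2106°, cos φ = 0.999777.
1° of longitude at this latitude = 110.9 × cos φ = 110.88 km, so Δλ = -419.1 / 110875.2 = -0.0037799° = -13.608″.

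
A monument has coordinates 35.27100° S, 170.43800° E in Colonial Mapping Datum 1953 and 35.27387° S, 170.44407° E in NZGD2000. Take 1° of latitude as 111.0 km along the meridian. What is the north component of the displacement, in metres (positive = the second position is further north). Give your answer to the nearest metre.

ΔN = -319 m

Δφ = -35.27387° − -35.27100° = -0.00287°; Δλ = 170.44407° − 170.43800° = +0.00607°.
ΔN = Δφ × 111000 = -318.6 m; ΔE = Δλ × 111000 × cos(-35.27100°) = +0.00607 × 111000 × 0.816430 = 550.1 m.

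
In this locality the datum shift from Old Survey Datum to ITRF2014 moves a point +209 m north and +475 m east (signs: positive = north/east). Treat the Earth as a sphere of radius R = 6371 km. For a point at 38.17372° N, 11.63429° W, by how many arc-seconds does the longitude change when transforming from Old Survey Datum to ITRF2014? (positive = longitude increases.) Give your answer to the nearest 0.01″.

Δλ = 19.56″

At latitude 38.17372°, cos φ = 0.786140.
One radian of longitude at latitude φ spans R cos φ, so Δλ = ΔE / (R cos φ) = 475.0 / (6371000 × 0.786140) = 9.4839e-05 rad = 19.562″.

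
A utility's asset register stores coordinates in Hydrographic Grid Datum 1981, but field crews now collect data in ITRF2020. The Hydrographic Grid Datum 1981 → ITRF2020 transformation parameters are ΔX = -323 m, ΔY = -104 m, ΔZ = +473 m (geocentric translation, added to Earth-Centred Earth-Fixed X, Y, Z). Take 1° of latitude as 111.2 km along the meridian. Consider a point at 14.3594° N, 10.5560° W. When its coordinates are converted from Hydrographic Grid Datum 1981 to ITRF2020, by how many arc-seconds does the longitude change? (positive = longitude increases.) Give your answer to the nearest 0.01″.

sin φ = 0.248003, cos φ = 0.968759, sin λ = -0.183196, cos λ = 0.983076.
East component: ΔE = −sin λ·ΔX + cos λ·ΔY = −(-0.183196)(-323) + (0.983076)(-104) = -161.41 m.
1° of latitude spans 111200 m; at latitude φ, 1° of longitude spans that × cos φ = 107726.0 m, so Δλ = -161.41 / 107726.0 × 3600 = -5.394″.

Δλ = -5.39″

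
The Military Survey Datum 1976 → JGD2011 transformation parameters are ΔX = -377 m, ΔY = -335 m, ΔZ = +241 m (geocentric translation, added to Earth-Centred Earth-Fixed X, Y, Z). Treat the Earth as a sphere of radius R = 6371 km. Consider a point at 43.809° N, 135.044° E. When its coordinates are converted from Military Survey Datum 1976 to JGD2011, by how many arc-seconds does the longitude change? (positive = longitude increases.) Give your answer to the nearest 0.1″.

Δλ = 22.6″

sin φ = 0.692257, cos φ = 0.721651, sin λ = 0.706564, cos λ = -0.707650.
East component: ΔE = −sin λ·ΔX + cos λ·ΔY = −(0.706564)(-377) + (-0.707650)(-335) = 503.44 m.
1° of latitude spans πR/180 = 111195 m; at latitude φ, 1° of longitude spans that × cos φ = 80244.0 m, so Δλ = 503.44 / 80244.0 × 3600 = 22.586″.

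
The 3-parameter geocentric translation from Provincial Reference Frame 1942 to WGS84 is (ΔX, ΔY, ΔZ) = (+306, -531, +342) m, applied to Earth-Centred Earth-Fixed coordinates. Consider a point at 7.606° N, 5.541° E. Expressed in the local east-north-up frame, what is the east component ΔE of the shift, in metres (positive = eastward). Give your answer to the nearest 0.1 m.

At φ = 7.606°, λ = 5.541°: sin φ = 0.132360, cos φ = 0.991202, sin λ = 0.096558, cos λ = 0.995327.
ΔE = −sin λ·ΔX + cos λ·ΔY = −(0.096558)·(306) + (0.995327)·(-531) = -558.07 m.

ΔE = -558.1 m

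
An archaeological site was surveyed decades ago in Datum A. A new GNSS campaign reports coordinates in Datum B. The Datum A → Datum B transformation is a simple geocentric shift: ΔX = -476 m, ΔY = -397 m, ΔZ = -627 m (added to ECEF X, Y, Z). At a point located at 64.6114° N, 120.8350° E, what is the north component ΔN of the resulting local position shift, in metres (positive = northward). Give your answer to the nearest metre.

ΔN = -181 m

The local north axis is (−sin φ cos λ, −sin φ sin λ, cos φ), giving ΔN = -220.418 + 307.961 − 268.830 = -181.29 m.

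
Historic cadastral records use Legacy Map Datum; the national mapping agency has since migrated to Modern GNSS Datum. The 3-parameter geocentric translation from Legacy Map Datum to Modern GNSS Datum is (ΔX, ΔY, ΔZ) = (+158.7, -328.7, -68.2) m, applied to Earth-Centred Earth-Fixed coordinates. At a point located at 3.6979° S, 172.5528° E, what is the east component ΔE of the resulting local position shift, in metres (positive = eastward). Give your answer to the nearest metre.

The local east axis at (φ, λ) is (−sin λ, cos λ, 0), so ΔE = −sin(172.5528°)·158.7 + cos(172.5528°)·(-328.7) = 305.36 m.

ΔE = 305 m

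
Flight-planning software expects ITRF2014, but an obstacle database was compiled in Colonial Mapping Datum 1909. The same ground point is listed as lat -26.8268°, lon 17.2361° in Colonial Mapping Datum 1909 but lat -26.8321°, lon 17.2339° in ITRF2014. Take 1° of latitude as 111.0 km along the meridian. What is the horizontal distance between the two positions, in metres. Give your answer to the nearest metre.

Δφ = -26.8321° − -26.8268° = -0.0053°; Δλ = 17.2339° − 17.2361° = -0.0022°.
ΔN = Δφ × 111000 = -588.3 m; ΔE = Δλ × 111000 × cos(-26.8268°) = -0.0022 × 111000 × 0.892375 = -217.9 m.
Distance = √(ΔE² + ΔN²) = √((-217.9)² + (-588.3)²) = 627.4 m.

627 m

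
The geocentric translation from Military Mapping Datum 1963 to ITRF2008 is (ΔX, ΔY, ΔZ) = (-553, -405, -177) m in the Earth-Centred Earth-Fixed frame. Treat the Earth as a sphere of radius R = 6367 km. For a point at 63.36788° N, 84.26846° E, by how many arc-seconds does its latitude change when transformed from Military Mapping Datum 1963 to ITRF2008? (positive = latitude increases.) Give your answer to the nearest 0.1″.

Δφ = 10.7″

sin φ = 0.893903, cos φ = 0.448260, sin λ = 0.995001, cos λ = 0.099867.
North component: ΔN = −sin φ cos λ·ΔX − sin φ sin λ·ΔY + cos φ·ΔZ = −(0.893903)(0.099867)(-553) − (0.893903)(0.995001)(-405) + (0.448260)(-177) = 330.25 m.
1° of latitude spans πR/180 = 111125 m, so Δφ = 330.25 / 111125 × 3600 = 10.699″.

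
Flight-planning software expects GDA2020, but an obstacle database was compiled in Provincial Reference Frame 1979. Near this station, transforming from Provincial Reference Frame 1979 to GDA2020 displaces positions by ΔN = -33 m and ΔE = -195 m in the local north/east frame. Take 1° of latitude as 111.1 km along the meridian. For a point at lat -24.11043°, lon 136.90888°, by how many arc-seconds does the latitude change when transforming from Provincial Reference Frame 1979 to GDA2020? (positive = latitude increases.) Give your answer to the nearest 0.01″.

Δφ = -1.07″

1° of latitude = 111.1 km, so Δφ = -33.0 / 111100 = -0.0002970° = -1.069″.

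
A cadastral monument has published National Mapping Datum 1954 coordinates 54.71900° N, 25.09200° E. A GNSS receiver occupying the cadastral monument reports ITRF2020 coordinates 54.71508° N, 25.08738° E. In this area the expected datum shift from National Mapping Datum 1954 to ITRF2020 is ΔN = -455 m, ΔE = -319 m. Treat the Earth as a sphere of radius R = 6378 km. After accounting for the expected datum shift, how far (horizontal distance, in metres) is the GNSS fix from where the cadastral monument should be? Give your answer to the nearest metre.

29 m

Observed coordinate differences: Δφ = -0.00392°, Δλ = -0.00462°.
Converting to metres (1° lat = 111317 m, cos φ = 0.577587): observed ΔN = -436.4 m, observed ΔE = -297.0 m.
Subtracting the expected shift leaves a residual of -436.4 − (-455) = 18.6 m north and -297.0 − (-319) = 22.0 m east.
Residual distance = √(18.6² + 22.0²) = 28.8 m.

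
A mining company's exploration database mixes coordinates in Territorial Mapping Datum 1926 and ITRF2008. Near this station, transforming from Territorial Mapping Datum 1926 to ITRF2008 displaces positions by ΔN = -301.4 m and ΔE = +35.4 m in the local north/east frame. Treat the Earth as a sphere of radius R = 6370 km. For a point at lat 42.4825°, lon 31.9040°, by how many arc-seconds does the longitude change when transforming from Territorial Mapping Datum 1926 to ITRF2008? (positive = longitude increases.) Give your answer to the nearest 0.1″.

At latitude 42.4825°, cos φ = 0.737484.
One radian of longitude at latitude φ spans R cos φ, so Δλ = ΔE / (R cos φ) = 35.4 / (6370000 × 0.737484) = 7.5355e-06 rad = 1.554″.

Δλ = 1.6″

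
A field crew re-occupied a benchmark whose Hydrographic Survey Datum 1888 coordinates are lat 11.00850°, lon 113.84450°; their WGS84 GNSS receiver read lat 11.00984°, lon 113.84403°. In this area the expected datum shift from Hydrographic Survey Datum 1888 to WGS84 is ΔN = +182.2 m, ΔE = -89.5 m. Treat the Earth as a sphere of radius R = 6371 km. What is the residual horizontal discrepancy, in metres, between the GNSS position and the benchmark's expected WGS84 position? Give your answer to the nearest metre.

Observed coordinate differences: Δφ = +0.00134°, Δλ = -0.00047°.
Converting to metres (1° lat = 111195 m, cos φ = 0.981599): observed ΔN = 149.0 m, observed ΔE = -51.3 m.
Subtracting the expected shift leaves a residual of 149.0 − (182.2) = -33.2 m north and -51.3 − (-89.5) = 38.2 m east.
Residual distance = √((-33.2)² + 38.2²) = 50.6 m.

51 m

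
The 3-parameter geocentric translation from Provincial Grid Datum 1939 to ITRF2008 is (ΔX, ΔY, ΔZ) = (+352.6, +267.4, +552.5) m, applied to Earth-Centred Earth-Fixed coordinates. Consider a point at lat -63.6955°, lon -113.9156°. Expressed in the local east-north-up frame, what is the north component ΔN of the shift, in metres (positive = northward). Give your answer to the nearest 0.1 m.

The local north axis is (−sin φ cos λ, −sin φ sin λ, cos φ), giving ΔN = -128.139 − 219.130 + 244.836 = -102.43 m.

ΔN = -102.4 m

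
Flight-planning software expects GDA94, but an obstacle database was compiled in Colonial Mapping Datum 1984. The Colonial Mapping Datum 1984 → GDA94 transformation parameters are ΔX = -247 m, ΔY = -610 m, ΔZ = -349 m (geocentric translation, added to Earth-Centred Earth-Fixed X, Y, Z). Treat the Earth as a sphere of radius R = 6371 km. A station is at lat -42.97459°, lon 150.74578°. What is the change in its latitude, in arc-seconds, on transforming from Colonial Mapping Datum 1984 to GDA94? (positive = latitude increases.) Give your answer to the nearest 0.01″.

sin φ = -0.681674, cos φ = 0.731656, sin λ = 0.488686, cos λ = -0.872460.
North component: ΔN = −sin φ cos λ·ΔX − sin φ sin λ·ΔY + cos φ·ΔZ = −(-0.681674)(-0.872460)(-247) − (-0.681674)(0.488686)(-610) + (0.731656)(-349) = -311.65 m.
1° of latitude spans πR/180 = 111195 m, so Δφ = -311.65 / 111195 × 3600 = -10.090″.

Δφ = -10.09″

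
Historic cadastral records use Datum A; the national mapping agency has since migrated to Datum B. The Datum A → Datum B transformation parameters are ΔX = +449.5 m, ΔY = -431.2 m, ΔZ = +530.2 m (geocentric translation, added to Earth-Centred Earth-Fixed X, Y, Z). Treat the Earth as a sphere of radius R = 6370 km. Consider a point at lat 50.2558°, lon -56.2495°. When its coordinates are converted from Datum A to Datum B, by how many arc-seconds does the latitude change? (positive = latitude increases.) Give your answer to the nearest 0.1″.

sin φ = 0.768907, cos φ = 0.639361, sin λ = -0.831465, cos λ = 0.555577.
North component: ΔN = −sin φ cos λ·ΔX − sin φ sin λ·ΔY + cos φ·ΔZ = −(0.768907)(0.555577)(449.5) − (0.768907)(-0.831465)(-431.2) + (0.639361)(530.2) = -128.71 m.
1° of latitude spans πR/180 = 111177 m, so Δφ = -128.71 / 111177 × 3600 = -4.168″.

Δφ = -4.2″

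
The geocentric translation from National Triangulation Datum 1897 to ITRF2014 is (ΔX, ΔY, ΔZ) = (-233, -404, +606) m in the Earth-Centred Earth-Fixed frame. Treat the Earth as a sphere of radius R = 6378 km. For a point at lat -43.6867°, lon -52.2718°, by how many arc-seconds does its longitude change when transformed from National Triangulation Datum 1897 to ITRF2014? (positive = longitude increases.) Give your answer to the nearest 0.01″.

Δλ = -19.30″

sin φ = -0.690715, cos φ = 0.723128, sin λ = -0.790922, cos λ = 0.611916.
East component: ΔE = −sin λ·ΔX + cos λ·ΔY = −(-0.790922)(-233) + (0.611916)(-404) = -431.50 m.
1° of latitude spans πR/180 = 111317 m; at latitude φ, 1° of longitude spans that × cos φ = 80496.5 m, so Δλ = -431.50 / 80496.5 × 3600 = -19.298″.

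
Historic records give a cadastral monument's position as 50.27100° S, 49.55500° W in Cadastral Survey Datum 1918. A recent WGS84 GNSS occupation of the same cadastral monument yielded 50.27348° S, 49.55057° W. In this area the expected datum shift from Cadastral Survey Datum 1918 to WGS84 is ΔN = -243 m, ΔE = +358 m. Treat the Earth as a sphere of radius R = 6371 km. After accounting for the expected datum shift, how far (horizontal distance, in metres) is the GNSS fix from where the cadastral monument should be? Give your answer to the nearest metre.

54 m

Observed coordinate differences: Δφ = -0.00248°, Δλ = +0.00443°.
Converting to metres (1° lat = 111195 m, cos φ = 0.639157): observed ΔN = -275.8 m, observed ΔE = 314.8 m.
Subtracting the expected shift leaves a residual of -275.8 − (-243) = -32.8 m north and 314.8 − (358) = -43.2 m east.
Residual distance = √((-32.8)² + (-43.2)²) = 54.2 m.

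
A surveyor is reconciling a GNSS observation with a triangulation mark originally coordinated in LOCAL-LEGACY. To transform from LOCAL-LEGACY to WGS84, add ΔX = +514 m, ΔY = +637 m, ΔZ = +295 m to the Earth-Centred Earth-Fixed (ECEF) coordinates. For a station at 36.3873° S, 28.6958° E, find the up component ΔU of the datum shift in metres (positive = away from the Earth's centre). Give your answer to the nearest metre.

ΔU = 434 m

At φ = -36.3873°, λ = 28.6958°: sin φ = -0.593240, cos φ = 0.805025, sin λ = 0.480159, cos λ = 0.877181.
ΔU = cos φ cos λ·ΔX + cos φ sin λ·ΔY + sin φ·ΔZ = (0.805025)(0.877181)(514) + (0.805025)(0.480159)(637) + (-0.593240)(295) = 434.18 m.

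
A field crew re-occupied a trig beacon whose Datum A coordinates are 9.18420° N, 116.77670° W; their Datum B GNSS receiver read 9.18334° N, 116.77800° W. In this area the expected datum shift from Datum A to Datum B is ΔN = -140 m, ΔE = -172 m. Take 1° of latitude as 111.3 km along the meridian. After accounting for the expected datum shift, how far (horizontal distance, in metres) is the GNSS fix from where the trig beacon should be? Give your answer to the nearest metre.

Observed coordinate differences: Δφ = -0.00086°, Δλ = -0.00130°.
Converting to metres (1° lat = 111300 m, cos φ = 0.987180): observed ΔN = -95.7 m, observed ΔE = -142.8 m.
Subtracting the expected shift leaves a residual of -95.7 − (-140) = 44.3 m north and -142.8 − (-172) = 29.2 m east.
Residual distance = √(44.3² + 29.2²) = 53.0 m.

53 m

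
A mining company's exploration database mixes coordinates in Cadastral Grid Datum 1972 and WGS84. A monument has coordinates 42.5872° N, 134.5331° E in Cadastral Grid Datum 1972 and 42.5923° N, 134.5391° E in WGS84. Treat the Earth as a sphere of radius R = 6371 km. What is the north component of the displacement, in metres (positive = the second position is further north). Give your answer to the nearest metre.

Δφ = 42.5923° − 42.5872° = +0.0051°; Δλ = 134.5391° − 134.5331° = +0.0060°.
1° along a meridian = πR/180 = 111195 m.
ΔN = Δφ × 111195 = 567.1 m; ΔE = Δλ × 111195 × cos(42.5872°) = +0.0060 × 111195 × 0.736248 = 491.2 m.

ΔN = 567 m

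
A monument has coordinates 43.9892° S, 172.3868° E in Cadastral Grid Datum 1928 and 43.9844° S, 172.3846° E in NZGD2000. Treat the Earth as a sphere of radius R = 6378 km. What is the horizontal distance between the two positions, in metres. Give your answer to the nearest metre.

563 m

Δφ = -43.9844° − -43.9892° = +0.0048°; Δλ = 172.3846° − 172.3868° = -0.0022°.
1° along a meridian = πR/180 = 111317 m.
ΔN = Δφ × 111317 = 534.3 m; ΔE = Δλ × 111317 × cos(-43.9892°) = -0.0022 × 111317 × 0.719471 = -176.2 m.
Distance = √(ΔE² + ΔN²) = √((-176.2)² + 534.3²) = 562.6 m.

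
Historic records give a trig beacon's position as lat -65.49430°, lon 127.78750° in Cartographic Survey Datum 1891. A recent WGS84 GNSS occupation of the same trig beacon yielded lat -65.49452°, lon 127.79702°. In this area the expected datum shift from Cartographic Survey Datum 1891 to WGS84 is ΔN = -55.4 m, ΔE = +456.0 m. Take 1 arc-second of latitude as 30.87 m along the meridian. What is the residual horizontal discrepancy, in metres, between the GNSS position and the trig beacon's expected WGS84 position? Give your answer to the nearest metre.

Observed coordinate differences: Δφ = -0.00022°, Δλ = +0.00952°.
Converting to metres (1° lat = 111132 m, cos φ = 0.414784): observed ΔN = -24.4 m, observed ΔE = 438.8 m.
Subtracting the expected shift leaves a residual of -24.4 − (-55.4) = 31.0 m north and 438.8 − (456.0) = -17.2 m east.
Residual distance = √(31.0² + (-17.2)²) = 35.4 m.

35 m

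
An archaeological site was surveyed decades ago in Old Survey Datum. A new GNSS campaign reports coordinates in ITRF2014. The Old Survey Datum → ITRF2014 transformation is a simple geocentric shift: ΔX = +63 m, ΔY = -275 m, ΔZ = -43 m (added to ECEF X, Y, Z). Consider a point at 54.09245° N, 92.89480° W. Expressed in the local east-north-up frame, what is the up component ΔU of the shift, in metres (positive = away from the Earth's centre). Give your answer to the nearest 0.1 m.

The local up (radial) axis is (cos φ cos λ, cos φ sin λ, sin φ), giving ΔU = -1.866 + 161.076 − 34.828 = 124.38 m.

ΔU = 124.4 m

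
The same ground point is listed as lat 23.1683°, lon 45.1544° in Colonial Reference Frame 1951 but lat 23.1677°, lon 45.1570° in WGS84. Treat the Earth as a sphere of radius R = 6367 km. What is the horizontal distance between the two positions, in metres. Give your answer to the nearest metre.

274 m

Δφ = 23.1677° − 23.1683° = -0.0006°; Δλ = 45.1570° − 45.1544° = +0.0026°.
1° along a meridian = πR/180 = 111125 m.
ΔN = Δφ × 111125 = -66.7 m; ΔE = Δλ × 111125 × cos(23.1683°) = +0.0026 × 111125 × 0.919353 = 265.6 m.
Distance = √(ΔE² + ΔN²) = √(265.6² + (-66.7)²) = 273.9 m.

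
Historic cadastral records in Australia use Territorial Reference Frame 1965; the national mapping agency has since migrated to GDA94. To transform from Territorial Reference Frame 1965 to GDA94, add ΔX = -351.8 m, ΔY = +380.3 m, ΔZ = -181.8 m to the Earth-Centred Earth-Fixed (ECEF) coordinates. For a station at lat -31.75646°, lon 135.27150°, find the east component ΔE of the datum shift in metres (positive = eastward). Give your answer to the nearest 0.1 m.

ΔE = -22.6 m

At φ = -31.75646°, λ = 135.27150°: sin φ = -0.526310, cos φ = 0.850293, sin λ = 0.703748, cos λ = -0.710450.
ΔE = −sin λ·ΔX + cos λ·ΔY = −(0.703748)·(-351.8) + (-0.710450)·(380.3) = -22.61 m.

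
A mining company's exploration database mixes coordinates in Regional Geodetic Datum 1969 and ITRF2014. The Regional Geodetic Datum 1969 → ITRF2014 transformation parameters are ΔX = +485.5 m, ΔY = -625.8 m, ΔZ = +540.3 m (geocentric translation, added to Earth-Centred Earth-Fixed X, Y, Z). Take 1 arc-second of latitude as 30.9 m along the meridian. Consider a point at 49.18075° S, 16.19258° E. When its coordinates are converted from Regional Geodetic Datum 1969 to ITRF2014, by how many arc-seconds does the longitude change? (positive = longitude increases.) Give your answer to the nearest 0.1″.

sin φ = -0.756775, cos φ = 0.653675, sin λ = 0.278867, cos λ = 0.960330.
East component: ΔE = −sin λ·ΔX + cos λ·ΔY = −(0.278867)(485.5) + (0.960330)(-625.8) = -736.36 m.
1° of latitude spans 3600 × 30.90 = 111240 m; at latitude φ, 1° of longitude spans that × cos φ = 72714.8 m, so Δλ = -736.36 / 72714.8 × 3600 = -36.456″.

Δλ = -36.5″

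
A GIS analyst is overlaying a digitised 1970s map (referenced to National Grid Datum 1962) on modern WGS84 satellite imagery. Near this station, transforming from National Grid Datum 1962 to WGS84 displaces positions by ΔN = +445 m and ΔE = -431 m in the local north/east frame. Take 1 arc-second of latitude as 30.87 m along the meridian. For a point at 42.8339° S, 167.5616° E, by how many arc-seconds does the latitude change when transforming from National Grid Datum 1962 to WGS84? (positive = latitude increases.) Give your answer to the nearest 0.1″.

Δφ = 14.4″

1″ of latitude = 30.87 m, so Δφ = 445.0 / 30.87 = 14.415″.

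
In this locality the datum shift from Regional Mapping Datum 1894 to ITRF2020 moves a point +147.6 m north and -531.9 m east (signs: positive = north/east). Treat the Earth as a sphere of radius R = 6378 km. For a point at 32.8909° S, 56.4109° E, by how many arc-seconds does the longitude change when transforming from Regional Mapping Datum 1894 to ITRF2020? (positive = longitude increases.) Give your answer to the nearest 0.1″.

Δλ = -20.5″

At latitude -32.8909°, cos φ = 0.839706.
One radian of longitude at latitude φ spans R cos φ, so Δλ = ΔE / (R cos φ) = -531.9 / (6378000 × 0.839706) = -9.9316e-05 rad = -20.485″.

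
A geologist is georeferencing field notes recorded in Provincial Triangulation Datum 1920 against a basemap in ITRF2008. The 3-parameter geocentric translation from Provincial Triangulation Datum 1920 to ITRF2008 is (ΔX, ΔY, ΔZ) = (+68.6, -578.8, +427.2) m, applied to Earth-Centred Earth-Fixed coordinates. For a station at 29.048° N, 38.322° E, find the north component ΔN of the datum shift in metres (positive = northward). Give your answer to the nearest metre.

The local north axis is (−sin φ cos λ, −sin φ sin λ, cos φ), giving ΔN = -26.132 + 174.262 + 373.464 = 521.59 m.

ΔN = 522 m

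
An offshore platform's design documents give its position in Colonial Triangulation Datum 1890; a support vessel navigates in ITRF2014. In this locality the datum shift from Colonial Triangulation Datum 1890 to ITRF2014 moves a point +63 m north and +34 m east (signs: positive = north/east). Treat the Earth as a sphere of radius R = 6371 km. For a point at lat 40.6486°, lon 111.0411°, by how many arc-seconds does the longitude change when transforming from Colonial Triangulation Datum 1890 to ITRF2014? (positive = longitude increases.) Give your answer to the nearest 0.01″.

Δλ = 1.45″

At latitude 40.6486°, cos φ = 0.758719.
One radian of longitude at latitude φ spans R cos φ, so Δλ = ΔE / (R cos φ) = 34.0 / (6371000 × 0.758719) = 7.0338e-06 rad = 1.451″.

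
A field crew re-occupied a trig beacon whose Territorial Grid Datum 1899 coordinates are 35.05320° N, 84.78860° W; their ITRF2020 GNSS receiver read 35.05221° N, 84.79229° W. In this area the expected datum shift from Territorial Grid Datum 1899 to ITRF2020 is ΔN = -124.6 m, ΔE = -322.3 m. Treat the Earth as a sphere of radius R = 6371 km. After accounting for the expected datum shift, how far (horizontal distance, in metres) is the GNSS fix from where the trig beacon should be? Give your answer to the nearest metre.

20 m

Observed coordinate differences: Δφ = -0.00099°, Δλ = -0.00369°.
Converting to metres (1° lat = 111195 m, cos φ = 0.818619): observed ΔN = -110.1 m, observed ΔE = -335.9 m.
Subtracting the expected shift leaves a residual of -110.1 − (-124.6) = 14.5 m north and -335.9 − (-322.3) = -13.6 m east.
Residual distance = √(14.5² + (-13.6)²) = 19.9 m.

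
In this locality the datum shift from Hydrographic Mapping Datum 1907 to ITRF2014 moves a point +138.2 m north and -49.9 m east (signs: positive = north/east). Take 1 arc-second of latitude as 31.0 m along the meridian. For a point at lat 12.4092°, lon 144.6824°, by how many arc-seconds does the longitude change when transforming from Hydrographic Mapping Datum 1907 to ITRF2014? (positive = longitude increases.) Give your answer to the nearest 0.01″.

At latitude 12.4092°, cos φ = 0.976638.
1″ of longitude at this latitude = 31.00 × cos φ = 30.2758 m, so Δλ = -49.9 / 30.2758 = -1.648″.

Δλ = -1.65″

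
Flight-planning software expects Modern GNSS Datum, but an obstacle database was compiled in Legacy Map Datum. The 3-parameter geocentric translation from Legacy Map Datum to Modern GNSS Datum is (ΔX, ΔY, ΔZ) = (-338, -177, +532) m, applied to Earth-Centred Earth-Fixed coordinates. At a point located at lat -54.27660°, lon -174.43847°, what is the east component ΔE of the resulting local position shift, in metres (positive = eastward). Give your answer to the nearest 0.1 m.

ΔE = 143.4 m

At φ = -54.27660°, λ = -174.43847°: sin φ = -0.811845, cos φ = 0.583873, sin λ = -0.096915, cos λ = -0.995293.
ΔE = −sin λ·ΔX + cos λ·ΔY = −(-0.096915)·(-338) + (-0.995293)·(-177) = 143.41 m.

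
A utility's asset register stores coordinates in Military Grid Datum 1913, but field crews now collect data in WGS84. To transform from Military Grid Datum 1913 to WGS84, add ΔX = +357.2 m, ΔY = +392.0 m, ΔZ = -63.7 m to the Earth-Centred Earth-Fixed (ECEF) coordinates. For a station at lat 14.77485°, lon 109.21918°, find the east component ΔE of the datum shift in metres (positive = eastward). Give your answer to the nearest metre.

The local east axis at (φ, λ) is (−sin λ, cos λ, 0), so ΔE = −sin(109.21918°)·357.2 + cos(109.21918°)·392.0 = -466.33 m.

ΔE = -466 m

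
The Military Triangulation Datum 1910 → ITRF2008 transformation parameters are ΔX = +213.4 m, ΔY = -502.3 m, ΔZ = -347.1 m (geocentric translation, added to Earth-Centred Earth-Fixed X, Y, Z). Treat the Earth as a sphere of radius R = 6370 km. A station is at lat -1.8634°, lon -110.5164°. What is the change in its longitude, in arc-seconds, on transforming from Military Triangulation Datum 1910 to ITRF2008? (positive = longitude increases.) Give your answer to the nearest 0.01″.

sin φ = -0.032517, cos φ = 0.999471, sin λ = -0.936572, cos λ = -0.350475.
East component: ΔE = −sin λ·ΔX + cos λ·ΔY = −(-0.936572)(213.4) + (-0.350475)(-502.3) = 375.91 m.
1° of latitude spans πR/180 = 111177 m; at latitude φ, 1° of longitude spans that × cos φ = 111118.7 m, so Δλ = 375.91 / 111118.7 × 3600 = 12.179″.

Δλ = 12.18″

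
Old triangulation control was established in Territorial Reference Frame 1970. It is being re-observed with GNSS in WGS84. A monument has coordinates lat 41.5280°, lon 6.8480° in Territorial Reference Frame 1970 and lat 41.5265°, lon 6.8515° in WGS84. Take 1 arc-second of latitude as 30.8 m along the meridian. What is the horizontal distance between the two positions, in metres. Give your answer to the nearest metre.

Δφ = 41.5265° − 41.5280° = -0.0015°; Δλ = 6.8515° − 6.8480° = +0.0035°.
1° of latitude = 3600 × 30.80 = 110880 m.
ΔN = Δφ × 110880 = -166.3 m; ΔE = Δλ × 110880 × cos(41.5280°) = +0.0035 × 110880 × 0.748632 = 290.5 m.
Distance = √(ΔE² + ΔN²) = √(290.5² + (-166.3)²) = 334.8 m.

335 m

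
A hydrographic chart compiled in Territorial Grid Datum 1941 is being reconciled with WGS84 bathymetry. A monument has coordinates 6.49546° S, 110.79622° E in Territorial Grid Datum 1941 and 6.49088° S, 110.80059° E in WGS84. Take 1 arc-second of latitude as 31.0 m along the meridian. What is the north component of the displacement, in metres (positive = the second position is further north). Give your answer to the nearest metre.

ΔN = 511 m

Δφ = -6.49088° − -6.49546° = +0.00458°; Δλ = 110.80059° − 110.79622° = +0.00437°.
1° of latitude = 3600 × 31.00 = 111600 m.
ΔN = Δφ × 111600 = 511.1 m; ΔE = Δλ × 111600 × cos(-6.49546°) = +0.00437 × 111600 × 0.993581 = 484.6 m.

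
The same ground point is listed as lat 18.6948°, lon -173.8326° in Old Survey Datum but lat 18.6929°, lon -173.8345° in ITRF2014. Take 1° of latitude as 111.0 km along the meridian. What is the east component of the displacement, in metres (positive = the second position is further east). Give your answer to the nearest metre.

ΔE = -200 m

Δφ = 18.6929° − 18.6948° = -0.0019°; Δλ = -173.8345° − -173.8326° = -0.0019°.
ΔN = Δφ × 111000 = -210.9 m; ΔE = Δλ × 111000 × cos(18.6948°) = -0.0019 × 111000 × 0.947239 = -199.8 m.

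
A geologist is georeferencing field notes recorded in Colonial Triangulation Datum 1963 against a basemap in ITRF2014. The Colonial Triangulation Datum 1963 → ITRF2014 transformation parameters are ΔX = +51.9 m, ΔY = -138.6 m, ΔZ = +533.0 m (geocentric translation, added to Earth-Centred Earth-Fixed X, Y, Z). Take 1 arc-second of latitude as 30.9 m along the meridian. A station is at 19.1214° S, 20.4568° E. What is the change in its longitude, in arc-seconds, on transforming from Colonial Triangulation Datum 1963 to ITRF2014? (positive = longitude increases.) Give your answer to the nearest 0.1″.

Δλ = -5.1″

sin φ = -0.327571, cos φ = 0.944827, sin λ = 0.349501, cos λ = 0.936936.
East component: ΔE = −sin λ·ΔX + cos λ·ΔY = −(0.349501)(51.9) + (0.936936)(-138.6) = -148.00 m.
1° of latitude spans 3600 × 30.90 = 111240 m; at latitude φ, 1° of longitude spans that × cos φ = 105102.5 m, so Δλ = -148.00 / 105102.5 × 3600 = -5.069″.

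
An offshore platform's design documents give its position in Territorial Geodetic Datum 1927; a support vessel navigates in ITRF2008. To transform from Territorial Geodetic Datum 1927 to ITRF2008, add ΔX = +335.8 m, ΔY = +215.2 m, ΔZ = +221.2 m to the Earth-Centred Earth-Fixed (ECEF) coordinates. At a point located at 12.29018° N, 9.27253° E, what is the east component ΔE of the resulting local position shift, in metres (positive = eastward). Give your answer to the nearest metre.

The local east axis at (φ, λ) is (−sin λ, cos λ, 0), so ΔE = −sin(9.27253°)·335.8 + cos(9.27253°)·215.2 = 158.28 m.

ΔE = 158 m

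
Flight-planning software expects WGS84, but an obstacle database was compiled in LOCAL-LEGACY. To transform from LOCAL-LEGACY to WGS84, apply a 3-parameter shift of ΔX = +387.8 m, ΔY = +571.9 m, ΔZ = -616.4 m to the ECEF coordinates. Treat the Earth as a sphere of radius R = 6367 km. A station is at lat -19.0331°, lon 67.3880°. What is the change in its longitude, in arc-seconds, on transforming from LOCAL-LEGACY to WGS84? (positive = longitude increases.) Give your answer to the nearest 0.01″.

Δλ = -4.73″

sin φ = -0.326114, cos φ = 0.945330, sin λ = 0.923130, cos λ = 0.384489.
East component: ΔE = −sin λ·ΔX + cos λ·ΔY = −(0.923130)(387.8) + (0.384489)(571.9) = -138.10 m.
1° of latitude spans πR/180 = 111125 m; at latitude φ, 1° of longitude spans that × cos φ = 105049.9 m, so Δλ = -138.10 / 105049.9 × 3600 = -4.733″.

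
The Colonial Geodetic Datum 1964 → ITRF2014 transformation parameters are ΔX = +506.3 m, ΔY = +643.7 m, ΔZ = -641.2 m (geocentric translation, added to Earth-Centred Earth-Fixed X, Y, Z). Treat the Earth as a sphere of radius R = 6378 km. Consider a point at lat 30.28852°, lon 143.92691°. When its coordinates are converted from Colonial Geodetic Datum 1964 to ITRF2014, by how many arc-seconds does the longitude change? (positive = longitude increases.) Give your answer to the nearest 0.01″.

sin φ = 0.504355, cos φ = 0.863497, sin λ = 0.588817, cos λ = -0.808267.
East component: ΔE = −sin λ·ΔX + cos λ·ΔY = −(0.588817)(506.3) + (-0.808267)(643.7) = -818.40 m.
1° of latitude spans πR/180 = 111317 m; at latitude φ, 1° of longitude spans that × cos φ = 96121.9 m, so Δλ = -818.40 / 96121.9 × 3600 = -30.651″.

Δλ = -30.65″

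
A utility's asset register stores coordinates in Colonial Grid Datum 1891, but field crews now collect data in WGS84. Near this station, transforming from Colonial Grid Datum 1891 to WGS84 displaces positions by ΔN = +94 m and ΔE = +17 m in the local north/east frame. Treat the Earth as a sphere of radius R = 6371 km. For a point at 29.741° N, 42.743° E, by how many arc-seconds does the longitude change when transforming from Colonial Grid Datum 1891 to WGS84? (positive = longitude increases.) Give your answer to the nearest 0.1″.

Δλ = 0.6″

At latitude 29.741°, cos φ = 0.868277.
One radian of longitude at latitude φ spans R cos φ, so Δλ = ΔE / (R cos φ) = 17.0 / (6371000 × 0.868277) = 3.0731e-06 rad = 0.634″.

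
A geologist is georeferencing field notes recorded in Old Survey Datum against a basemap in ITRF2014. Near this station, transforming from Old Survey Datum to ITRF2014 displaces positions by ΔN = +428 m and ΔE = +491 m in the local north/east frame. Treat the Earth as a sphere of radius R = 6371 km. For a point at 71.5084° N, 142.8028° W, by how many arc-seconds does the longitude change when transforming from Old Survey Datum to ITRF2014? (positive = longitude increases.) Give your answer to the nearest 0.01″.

Δλ = 50.12″

At latitude 71.5084°, cos φ = 0.317166.
One radian of longitude at latitude φ spans R cos φ, so Δλ = ΔE / (R cos φ) = 491.0 / (6371000 × 0.317166) = 2.4299e-04 rad = 50.120″.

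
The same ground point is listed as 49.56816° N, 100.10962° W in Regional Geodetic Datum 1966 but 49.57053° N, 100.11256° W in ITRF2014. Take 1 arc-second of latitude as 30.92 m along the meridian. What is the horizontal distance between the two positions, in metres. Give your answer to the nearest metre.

339 m

Δφ = 49.57053° − 49.56816° = +0.00237°; Δλ = -100.11256° − -100.10962° = -0.00294°.
1° of latitude = 3600 × 30.92 = 111312 m.
ΔN = Δφ × 111312 = 263.8 m; ΔE = Δλ × 111312 × cos(49.56816°) = -0.00294 × 111312 × 0.648543 = -212.2 m.
Distance = √(ΔE² + ΔN²) = √((-212.2)² + 263.8²) = 338.6 m.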